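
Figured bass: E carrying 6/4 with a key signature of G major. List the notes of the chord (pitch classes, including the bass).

A fourth above E in this key is A.
A sixth above E in this key is C.
Together with the bass E, this spells A minor in second inversion.

E, A, C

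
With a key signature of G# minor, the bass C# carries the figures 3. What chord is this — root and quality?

The figures 3 indicate a triad in root position.
In root position the bass is the root, so the root is C#.
The chord tones are C#, E, G#, giving C# minor.

C# minor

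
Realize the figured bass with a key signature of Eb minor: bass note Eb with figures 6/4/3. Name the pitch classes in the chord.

A third above Eb in this key is Gb.
A fourth above Eb in this key is Ab.
A sixth above Eb in this key is Cb.
Together with the bass Eb, this spells Ab minor seventh in second inversion.

Eb, Gb, Ab, Cb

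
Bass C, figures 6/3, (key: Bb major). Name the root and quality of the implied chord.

A diminished

The figures 6/3 indicate a triad in first inversion.
In first inversion the root lies a sixth above the bass: a sixth above C in Bb major is A.
The chord tones are C, Eb, A, giving A diminished.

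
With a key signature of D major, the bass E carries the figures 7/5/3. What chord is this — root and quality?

The figures 7/5/3 indicate a seventh chord in root position.
In root position the bass is the root, so the root is E.
The chord tones are E, G, B, D, giving E minor seventh.

E minor seventh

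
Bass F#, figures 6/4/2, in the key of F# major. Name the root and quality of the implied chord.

G# minor seventh

The figures 6/4/2 indicate a seventh chord in third inversion.
In third inversion the root lies a second above the bass: a second above F# in F# major is G#.
The chord tones are F#, G#, B, D#, giving G# minor seventh.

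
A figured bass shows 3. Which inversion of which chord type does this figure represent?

triad, root position

3 is shorthand for 5/3.
Intervals of 5/3 above the bass form a triad; the bass is the root, so this is root position.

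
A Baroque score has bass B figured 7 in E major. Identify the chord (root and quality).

The figures 7 indicate a seventh chord in root position.
In root position the bass is the root, so the root is B.
The chord tones are B, D#, F#, A, giving B dominant seventh.

B dominant seventh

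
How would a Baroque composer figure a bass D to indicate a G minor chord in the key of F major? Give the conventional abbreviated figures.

6/4

D is the fifth of G minor, so the chord is in second inversion.
A triad in second inversion is figured 6/4, conventionally abbreviated 6/4.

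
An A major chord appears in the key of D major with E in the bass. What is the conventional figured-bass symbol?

E is the fifth of A major, so the chord is in second inversion.
A triad in second inversion is figured 6/4, conventionally abbreviated 6/4.

6/4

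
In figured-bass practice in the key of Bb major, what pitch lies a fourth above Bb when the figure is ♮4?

E

Counting 3 letter steps above Bb lands on E; in Bb major, that letter is Eb.
The ♮4 figure makes it natural, giving E.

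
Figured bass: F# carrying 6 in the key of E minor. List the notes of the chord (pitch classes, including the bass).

The written figures 6 are shorthand for 6/3: the 3 is implied.
A third above F# in this key is A.
A sixth above F# in this key is D.
Together with the bass F#, this spells D major in first inversion.

F#, A, D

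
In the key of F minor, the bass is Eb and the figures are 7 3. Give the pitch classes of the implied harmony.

The written figures 7 3 are shorthand for 7/5/3: the 5 is implied.
A third above Eb in this key is G.
A fifth above Eb in this key is Bb.
A seventh above Eb in this key is Db.
Together with the bass Eb, this spells Eb dominant seventh in root position.

Eb, G, Bb, Db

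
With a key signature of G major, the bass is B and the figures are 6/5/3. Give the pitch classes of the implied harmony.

B, D, F#, G

A third above B in this key is D.
A fifth above B in this key is F#.
A sixth above B in this key is G.
Together with the bass B, this spells G major seventh in first inversion.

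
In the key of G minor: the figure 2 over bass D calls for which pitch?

Eb

Counting 1 letter step above D lands on E; in G minor, that letter is Eb.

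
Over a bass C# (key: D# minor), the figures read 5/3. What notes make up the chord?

A third above C# in this key is E#.
A fifth above C# in this key is G#.
Together with the bass C#, this spells C# major in root position.

C#, E#, G#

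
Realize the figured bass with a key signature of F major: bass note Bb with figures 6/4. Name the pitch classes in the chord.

Bb, E, G

A fourth above Bb in this key is E.
A sixth above Bb in this key is G.
Together with the bass Bb, this spells E diminished in second inversion.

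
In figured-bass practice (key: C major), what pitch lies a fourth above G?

Counting 3 letter steps above G lands on C; in C major, that letter is C.

C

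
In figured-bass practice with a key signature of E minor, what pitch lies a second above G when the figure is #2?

Counting 1 letter step above G lands on A; in E minor, that letter is A.
The #2 figure raises it a semitone, giving A#.

A#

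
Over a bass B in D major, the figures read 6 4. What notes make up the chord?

A fourth above B in this key is E.
A sixth above B in this key is G.
Together with the bass B, this spells E minor in second inversion.

B, E, G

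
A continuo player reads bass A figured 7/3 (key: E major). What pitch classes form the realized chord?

The written figures 7/3 are shorthand for 7/5/3: the 5 is implied.
A third above A in this key is C#.
A fifth above A in this key is E.
A seventh above A in this key is G#.
Together with the bass A, this spells A major seventh in root position.

A, C#, E, G#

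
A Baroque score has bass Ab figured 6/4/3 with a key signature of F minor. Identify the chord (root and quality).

The figures 6/4/3 indicate a seventh chord in second inversion.
In second inversion the root lies a fourth above the bass: a fourth above Ab in F minor is Db.
The chord tones are Ab, C, Db, F, giving Db major seventh.

Db major seventh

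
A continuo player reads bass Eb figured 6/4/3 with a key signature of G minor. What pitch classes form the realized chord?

Eb, G, A, C

A third above Eb in this key is G.
A fourth above Eb in this key is A.
A sixth above Eb in this key is C.
Together with the bass Eb, this spells A half-diminished seventh in second inversion.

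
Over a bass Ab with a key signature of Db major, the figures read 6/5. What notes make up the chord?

Ab, C, Eb, F

The written figures 6/5 are shorthand for 6/5/3: the 3 is implied.
A third above Ab in this key is C.
A fifth above Ab in this key is Eb.
A sixth above Ab in this key is F.
Together with the bass Ab, this spells F minor seventh in first inversion.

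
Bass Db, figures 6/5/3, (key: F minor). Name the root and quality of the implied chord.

The figures 6/5/3 indicate a seventh chord in first inversion.
In first inversion the root lies a sixth above the bass: a sixth above Db in F minor is Bb.
The chord tones are Db, F, Ab, Bb, giving Bb minor seventh.

Bb minor seventh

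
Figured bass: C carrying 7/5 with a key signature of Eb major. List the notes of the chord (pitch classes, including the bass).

C, Eb, G, Bb

The written figures 7/5 are shorthand for 7/5/3: the 3 is implied.
A third above C in this key is Eb.
A fifth above C in this key is G.
A seventh above C in this key is Bb.
Together with the bass C, this spells C minor seventh in root position.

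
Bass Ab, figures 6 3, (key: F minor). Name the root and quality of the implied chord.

The figures 6 3 indicate a triad in first inversion.
In first inversion the root lies a sixth above the bass: a sixth above Ab in F minor is F.
The chord tones are Ab, C, F, giving F minor.

F minor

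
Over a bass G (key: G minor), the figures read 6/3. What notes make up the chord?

A third above G in this key is Bb.
A sixth above G in this key is Eb.
Together with the bass G, this spells Eb major in first inversion.

G, Bb, Eb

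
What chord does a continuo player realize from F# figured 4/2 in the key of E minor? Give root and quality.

The figures 4/2 indicate a seventh chord in third inversion.
In third inversion the root lies a second above the bass: a second above F# in E minor is G.
The chord tones are F#, G, B, D, giving G major seventh.

G major seventh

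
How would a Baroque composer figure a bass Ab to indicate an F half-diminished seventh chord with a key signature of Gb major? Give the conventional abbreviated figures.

6/5

Ab is the third of F half-diminished seventh, so the chord is in first inversion.
A seventh chord in first inversion is figured 6/5/3, conventionally abbreviated 6/5.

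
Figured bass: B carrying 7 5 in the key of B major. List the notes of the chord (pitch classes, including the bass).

B, D#, F#, A#

The written figures 7 5 are shorthand for 7/5/3: the 3 is implied.
A third above B in this key is D#.
A fifth above B in this key is F#.
A seventh above B in this key is A#.
Together with the bass B, this spells B major seventh in root position.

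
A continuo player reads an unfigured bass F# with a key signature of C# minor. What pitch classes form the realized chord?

An unfigured bass implies 5/3.
A third above F# in this key is A.
A fifth above F# in this key is C#.
Together with the bass F#, this spells F# minor in root position.

F#, A, C#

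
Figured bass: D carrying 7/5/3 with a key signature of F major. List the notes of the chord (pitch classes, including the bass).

A third above D in this key is F.
A fifth above D in this key is A.
A seventh above D in this key is C.
Together with the bass D, this spells D minor seventh in root position.

D, F, A, C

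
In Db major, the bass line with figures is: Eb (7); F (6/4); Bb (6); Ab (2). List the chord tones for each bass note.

Eb, Gb, Bb, Db | F, Bb, Db | Bb, Db, Gb | Ab, Bb, Db, F

Eb (7/5/3): Eb, Gb, Bb, Db.
F (6/4): F, Bb, Db.
Bb (6/3): Bb, Db, Gb.
Ab (6/4/2): Ab, Bb, Db, F.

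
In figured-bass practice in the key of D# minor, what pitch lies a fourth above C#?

F#

Counting 3 letter steps above C# lands on F; in D# minor, that letter is F#.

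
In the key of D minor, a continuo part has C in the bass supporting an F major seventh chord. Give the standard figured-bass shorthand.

4/3

C is the fifth of F major seventh, so the chord is in second inversion.
A seventh chord in second inversion is figured 6/4/3, conventionally abbreviated 4/3.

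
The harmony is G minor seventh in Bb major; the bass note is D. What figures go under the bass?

4/3

D is the fifth of G minor seventh, so the chord is in second inversion.
A seventh chord in second inversion is figured 6/4/3, conventionally abbreviated 4/3.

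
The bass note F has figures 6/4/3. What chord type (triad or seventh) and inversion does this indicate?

seventh chord, second inversion

Intervals of 6/4/3 above the bass form a seventh chord; the bass is the fifth, so this is second inversion.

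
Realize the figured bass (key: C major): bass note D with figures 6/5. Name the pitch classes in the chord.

The written figures 6/5 are shorthand for 6/5/3: the 3 is implied.
A third above D in this key is F.
A fifth above D in this key is A.
A sixth above D in this key is B.
Together with the bass D, this spells B half-diminished seventh in first inversion.

D, F, A, B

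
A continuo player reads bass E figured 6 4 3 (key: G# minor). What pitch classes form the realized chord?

E, G#, A#, C#

A third above E in this key is G#.
A fourth above E in this key is A#.
A sixth above E in this key is C#.
Together with the bass E, this spells A# half-diminished seventh in second inversion.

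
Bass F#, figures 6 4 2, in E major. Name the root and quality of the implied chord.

The figures 6 4 2 indicate a seventh chord in third inversion.
In third inversion the root lies a second above the bass: a second above F# in E major is G#.
The chord tones are F#, G#, B, D#, giving G# minor seventh.

G# minor seventh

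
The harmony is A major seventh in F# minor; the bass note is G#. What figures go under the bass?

4/2

G# is the seventh of A major seventh, so the chord is in third inversion.
A seventh chord in third inversion is figured 6/4/2, conventionally abbreviated 4/2.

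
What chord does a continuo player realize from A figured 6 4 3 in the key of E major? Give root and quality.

D# half-diminished seventh

The figures 6 4 3 indicate a seventh chord in second inversion.
In second inversion the root lies a fourth above the bass: a fourth above A in E major is D#.
The chord tones are A, C#, D#, F#, giving D# half-diminished seventh.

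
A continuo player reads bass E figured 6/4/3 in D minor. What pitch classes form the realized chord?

E, G, A, C

A third above E in this key is G.
A fourth above E in this key is A.
A sixth above E in this key is C.
Together with the bass E, this spells A minor seventh in second inversion.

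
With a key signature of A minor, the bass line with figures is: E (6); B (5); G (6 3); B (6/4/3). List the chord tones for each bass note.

E, G, C | B, D, F | G, B, E | B, D, E, G

E (6/3): E, G, C.
B (5/3): B, D, F.
G (6/3): G, B, E.
B (6/4/3): B, D, E, G.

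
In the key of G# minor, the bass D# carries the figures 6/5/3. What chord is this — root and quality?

B major seventh

The figures 6/5/3 indicate a seventh chord in first inversion.
In first inversion the root lies a sixth above the bass: a sixth above D# in G# minor is B.
The chord tones are D#, F#, A#, B, giving B major seventh.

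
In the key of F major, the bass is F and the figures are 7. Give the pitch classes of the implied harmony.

The written figures 7 are shorthand for 7/5/3: the 5/3 are implied.
A third above F in this key is A.
A fifth above F in this key is C.
A seventh above F in this key is E.
Together with the bass F, this spells F major seventh in root position.

F, A, C, E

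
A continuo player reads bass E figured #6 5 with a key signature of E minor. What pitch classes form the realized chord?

E, G, B, C#

The written figures #6 5 are shorthand for 6/5/3: the 3 is implied.
A third above E in this key is G.
A fifth above E in this key is B.
A sixth above E in this key is C, raised to C# by the sharp.
Together with the bass E, this spells C# half-diminished seventh in first inversion.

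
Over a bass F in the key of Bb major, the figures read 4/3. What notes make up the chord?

The written figures 4/3 are shorthand for 6/4/3: the 6 is implied.
A third above F in this key is A.
A fourth above F in this key is Bb.
A sixth above F in this key is D.
Together with the bass F, this spells Bb major seventh in second inversion.

F, A, Bb, D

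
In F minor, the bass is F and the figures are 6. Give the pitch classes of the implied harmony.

F, Ab, Db

The written figures 6 are shorthand for 6/3: the 3 is implied.
A third above F in this key is Ab.
A sixth above F in this key is Db.
Together with the bass F, this spells Db major in first inversion.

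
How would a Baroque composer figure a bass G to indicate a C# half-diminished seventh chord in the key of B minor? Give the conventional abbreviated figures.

G is the fifth of C# half-diminished seventh, so the chord is in second inversion.
A seventh chord in second inversion is figured 6/4/3, conventionally abbreviated 4/3.

4/3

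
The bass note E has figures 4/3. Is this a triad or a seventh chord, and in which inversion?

4/3 is shorthand for 6/4/3.
Intervals of 6/4/3 above the bass form a seventh chord; the bass is the fifth, so this is second inversion.

seventh chord, second inversion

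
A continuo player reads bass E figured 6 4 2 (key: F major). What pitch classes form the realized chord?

E, F, A, C

A second above E in this key is F.
A fourth above E in this key is A.
A sixth above E in this key is C.
Together with the bass E, this spells F major seventh in third inversion.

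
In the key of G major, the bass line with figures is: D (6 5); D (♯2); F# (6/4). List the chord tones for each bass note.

D (6/5/3): D, F#, A, B.
D (6/4/#2): D, E#, G, B.
F# (6/4): F#, B, D.

D, F#, A, B | D, E#, G, B | F#, B, D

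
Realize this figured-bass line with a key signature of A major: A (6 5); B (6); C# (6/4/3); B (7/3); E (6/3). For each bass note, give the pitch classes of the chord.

A (6/5/3): A, C#, E, F#.
B (6/3): B, D, G#.
C# (6/4/3): C#, E, F#, A.
B (7/5/3): B, D, F#, A.
E (6/3): E, G#, C#.

A, C#, E, F# | B, D, G# | C#, E, F#, A | B, D, F#, A | E, G#, C#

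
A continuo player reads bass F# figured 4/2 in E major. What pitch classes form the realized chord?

F#, G#, B, D#

The written figures 4/2 are shorthand for 6/4/2: the 6 is implied.
A second above F# in this key is G#.
A fourth above F# in this key is B.
A sixth above F# in this key is D#.
Together with the bass F#, this spells G# minor seventh in third inversion.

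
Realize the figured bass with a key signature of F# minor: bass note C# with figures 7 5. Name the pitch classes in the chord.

The written figures 7 5 are shorthand for 7/5/3: the 3 is implied.
A third above C# in this key is E.
A fifth above C# in this key is G#.
A seventh above C# in this key is B.
Together with the bass C#, this spells C# minor seventh in root position.

C#, E, G#, B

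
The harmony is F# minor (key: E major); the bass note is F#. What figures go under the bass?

no figures

F# is the root of F# minor, so the chord is in root position.
A triad in root position is figured 5/3, conventionally abbreviated (no figures — root-position triad).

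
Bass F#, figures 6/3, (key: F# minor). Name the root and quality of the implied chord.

The figures 6/3 indicate a triad in first inversion.
In first inversion the root lies a sixth above the bass: a sixth above F# in F# minor is D.
The chord tones are F#, A, D, giving D major.

D major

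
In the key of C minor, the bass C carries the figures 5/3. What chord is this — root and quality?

The figures 5/3 indicate a triad in root position.
In root position the bass is the root, so the root is C.
The chord tones are C, Eb, G, giving C minor.

C minor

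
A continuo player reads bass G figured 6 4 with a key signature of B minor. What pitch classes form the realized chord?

A fourth above G in this key is C#.
A sixth above G in this key is E.
Together with the bass G, this spells C# diminished in second inversion.

G, C#, E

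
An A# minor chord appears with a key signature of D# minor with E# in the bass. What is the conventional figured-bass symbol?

E# is the fifth of A# minor, so the chord is in second inversion.
A triad in second inversion is figured 6/4, conventionally abbreviated 6/4.

6/4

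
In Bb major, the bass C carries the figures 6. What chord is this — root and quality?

The figures 6 indicate a triad in first inversion.
In first inversion the root lies a sixth above the bass: a sixth above C in Bb major is A.
The chord tones are C, Eb, A, giving A diminished.

A diminished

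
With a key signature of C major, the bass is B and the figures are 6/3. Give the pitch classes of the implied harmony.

B, D, G

A third above B in this key is D.
A sixth above B in this key is G.
Together with the bass B, this spells G major in first inversion.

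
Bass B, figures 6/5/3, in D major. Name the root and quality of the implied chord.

G major seventh

The figures 6/5/3 indicate a seventh chord in first inversion.
In first inversion the root lies a sixth above the bass: a sixth above B in D major is G.
The chord tones are B, D, F#, G, giving G major seventh.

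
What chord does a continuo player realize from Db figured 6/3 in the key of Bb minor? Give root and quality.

The figures 6/3 indicate a triad in first inversion.
In first inversion the root lies a sixth above the bass: a sixth above Db in Bb minor is Bb.
The chord tones are Db, F, Bb, giving Bb minor.

Bb minor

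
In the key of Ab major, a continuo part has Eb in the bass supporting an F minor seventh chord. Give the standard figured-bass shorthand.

Eb is the seventh of F minor seventh, so the chord is in third inversion.
A seventh chord in third inversion is figured 6/4/2, conventionally abbreviated 4/2.

4/2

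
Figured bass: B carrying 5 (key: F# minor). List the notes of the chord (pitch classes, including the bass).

B, D, F#

The written figures 5 are shorthand for 5/3: the 3 is implied.
A third above B in this key is D.
A fifth above B in this key is F#.
Together with the bass B, this spells B minor in root position.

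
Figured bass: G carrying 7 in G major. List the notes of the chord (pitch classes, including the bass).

G, B, D, F#

The written figures 7 are shorthand for 7/5/3: the 5/3 are implied.
A third above G in this key is B.
A fifth above G in this key is D.
A seventh above G in this key is F#.
Together with the bass G, this spells G major seventh in root position.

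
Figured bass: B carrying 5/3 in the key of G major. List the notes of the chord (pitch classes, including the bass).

A third above B in this key is D.
A fifth above B in this key is F#.
Together with the bass B, this spells B minor in root position.

B, D, F#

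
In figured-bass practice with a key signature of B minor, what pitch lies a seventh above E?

D

Counting 6 letter steps above E lands on D; in B minor, that letter is D.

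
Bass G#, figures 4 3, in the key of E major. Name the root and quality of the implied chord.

C# minor seventh

The figures 4 3 indicate a seventh chord in second inversion.
In second inversion the root lies a fourth above the bass: a fourth above G# in E major is C#.
The chord tones are G#, B, C#, E, giving C# minor seventh.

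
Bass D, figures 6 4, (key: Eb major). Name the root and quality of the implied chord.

G minor

The figures 6 4 indicate a triad in second inversion.
In second inversion the root lies a fourth above the bass: a fourth above D in Eb major is G.
The chord tones are D, G, Bb, giving G minor.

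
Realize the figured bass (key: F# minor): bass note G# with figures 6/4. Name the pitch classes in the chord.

G#, C#, E

A fourth above G# in this key is C#.
A sixth above G# in this key is E.
Together with the bass G#, this spells C# minor in second inversion.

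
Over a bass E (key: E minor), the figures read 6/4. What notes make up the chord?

E, A, C

A fourth above E in this key is A.
A sixth above E in this key is C.
Together with the bass E, this spells A minor in second inversion.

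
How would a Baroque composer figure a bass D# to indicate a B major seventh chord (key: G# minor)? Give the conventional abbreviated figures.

6/5

D# is the third of B major seventh, so the chord is in first inversion.
A seventh chord in first inversion is figured 6/5/3, conventionally abbreviated 6/5.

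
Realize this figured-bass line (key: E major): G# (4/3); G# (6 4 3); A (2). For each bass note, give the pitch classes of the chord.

G#, B, C#, E | G#, B, C#, E | A, B, D#, F#

G# (6/4/3): G#, B, C#, E.
G# (6/4/3): G#, B, C#, E.
A (6/4/2): A, B, D#, F#.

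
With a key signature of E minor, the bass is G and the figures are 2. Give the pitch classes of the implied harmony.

The written figures 2 are shorthand for 6/4/2: the 6/4 are implied.
A second above G in this key is A.
A fourth above G in this key is C.
A sixth above G in this key is E.
Together with the bass G, this spells A minor seventh in third inversion.

G, A, C, E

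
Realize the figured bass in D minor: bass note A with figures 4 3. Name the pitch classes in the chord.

A, C, D, F

The written figures 4 3 are shorthand for 6/4/3: the 6 is implied.
A third above A in this key is C.
A fourth above A in this key is D.
A sixth above A in this key is F.
Together with the bass A, this spells D minor seventh in second inversion.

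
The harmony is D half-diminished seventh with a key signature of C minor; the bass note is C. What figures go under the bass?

4/2

C is the seventh of D half-diminished seventh, so the chord is in third inversion.
A seventh chord in third inversion is figured 6/4/2, conventionally abbreviated 4/2.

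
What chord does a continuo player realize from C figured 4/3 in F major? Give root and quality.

The figures 4/3 indicate a seventh chord in second inversion.
In second inversion the root lies a fourth above the bass: a fourth above C in F major is F.
The chord tones are C, E, F, A, giving F major seventh.

F major seventh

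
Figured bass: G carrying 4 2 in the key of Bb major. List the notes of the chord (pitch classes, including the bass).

G, A, C, Eb

The written figures 4 2 are shorthand for 6/4/2: the 6 is implied.
A second above G in this key is A.
A fourth above G in this key is C.
A sixth above G in this key is Eb.
Together with the bass G, this spells A half-diminished seventh in third inversion.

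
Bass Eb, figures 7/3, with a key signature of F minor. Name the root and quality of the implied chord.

The figures 7/3 indicate a seventh chord in root position.
In root position the bass is the root, so the root is Eb.
The chord tones are Eb, G, Bb, Db, giving Eb dominant seventh.

Eb dominant seventh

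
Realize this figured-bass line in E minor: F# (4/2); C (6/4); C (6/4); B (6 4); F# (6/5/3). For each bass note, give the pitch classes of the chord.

F#, G, B, D | C, F#, A | C, F#, A | B, E, G | F#, A, C, D

F# (6/4/2): F#, G, B, D.
C (6/4): C, F#, A.
C (6/4): C, F#, A.
B (6/4): B, E, G.
F# (6/5/3): F#, A, C, D.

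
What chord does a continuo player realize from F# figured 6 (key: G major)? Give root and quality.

D major

The figures 6 indicate a triad in first inversion.
In first inversion the root lies a sixth above the bass: a sixth above F# in G major is D.
The chord tones are F#, A, D, giving D major.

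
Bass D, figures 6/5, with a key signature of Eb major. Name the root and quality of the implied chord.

Bb dominant seventh

The figures 6/5 indicate a seventh chord in first inversion.
In first inversion the root lies a sixth above the bass: a sixth above D in Eb major is Bb.
The chord tones are D, F, Ab, Bb, giving Bb dominant seventh.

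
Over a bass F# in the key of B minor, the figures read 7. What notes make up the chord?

The written figures 7 are shorthand for 7/5/3: the 5/3 are implied.
A third above F# in this key is A.
A fifth above F# in this key is C#.
A seventh above F# in this key is E.
Together with the bass F#, this spells F# minor seventh in root position.

F#, A, C#, E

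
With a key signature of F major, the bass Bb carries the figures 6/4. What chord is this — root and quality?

The figures 6/4 indicate a triad in second inversion.
In second inversion the root lies a fourth above the bass: a fourth above Bb in F major is E.
The chord tones are Bb, E, G, giving E diminished.

E diminished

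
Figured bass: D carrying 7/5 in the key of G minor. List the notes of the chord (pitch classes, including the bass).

D, F, A, C

The written figures 7/5 are shorthand for 7/5/3: the 3 is implied.
A third above D in this key is F.
A fifth above D in this key is A.
A seventh above D in this key is C.
Together with the bass D, this spells D minor seventh in root position.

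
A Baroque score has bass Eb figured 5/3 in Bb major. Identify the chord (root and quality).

Eb major

The figures 5/3 indicate a triad in root position.
In root position the bass is the root, so the root is Eb.
The chord tones are Eb, G, Bb, giving Eb major.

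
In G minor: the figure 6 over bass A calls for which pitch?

Counting 5 letter steps above A lands on F; in G minor, that letter is F.

F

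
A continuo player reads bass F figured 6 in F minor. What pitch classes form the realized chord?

F, Ab, Db

The written figures 6 are shorthand for 6/3: the 3 is implied.
A third above F in this key is Ab.
A sixth above F in this key is Db.
Together with the bass F, this spells Db major in first inversion.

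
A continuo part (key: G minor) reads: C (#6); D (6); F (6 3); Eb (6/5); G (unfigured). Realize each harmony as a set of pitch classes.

C (#6/3): C, Eb, A#.
D (6/3): D, F, Bb.
F (6/3): F, A, D.
Eb (6/5/3): Eb, G, Bb, C.
G (5/3): G, Bb, D.

C, Eb, A# | D, F, Bb | F, A, D | Eb, G, Bb, C | G, Bb, D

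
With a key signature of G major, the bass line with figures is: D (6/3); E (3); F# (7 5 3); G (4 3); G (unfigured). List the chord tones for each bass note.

D (6/3): D, F#, B.
E (5/3): E, G, B.
F# (7/5/3): F#, A, C, E.
G (6/4/3): G, B, C, E.
G (5/3): G, B, D.

D, F#, B | E, G, B | F#, A, C, E | G, B, C, E | G, B, D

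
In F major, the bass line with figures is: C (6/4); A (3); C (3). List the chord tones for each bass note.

C, F, A | A, C, E | C, E, G

C (6/4): C, F, A.
A (5/3): A, C, E.
C (5/3): C, E, G.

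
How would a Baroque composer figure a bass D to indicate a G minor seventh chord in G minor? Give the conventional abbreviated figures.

D is the fifth of G minor seventh, so the chord is in second inversion.
A seventh chord in second inversion is figured 6/4/3, conventionally abbreviated 4/3.

4/3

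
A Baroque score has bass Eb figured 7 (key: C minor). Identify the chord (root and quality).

The figures 7 indicate a seventh chord in root position.
In root position the bass is the root, so the root is Eb.
The chord tones are Eb, G, Bb, D, giving Eb major seventh.

Eb major seventh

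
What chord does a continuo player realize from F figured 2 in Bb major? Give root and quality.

G minor seventh

The figures 2 indicate a seventh chord in third inversion.
In third inversion the root lies a second above the bass: a second above F in Bb major is G.
The chord tones are F, G, Bb, D, giving G minor seventh.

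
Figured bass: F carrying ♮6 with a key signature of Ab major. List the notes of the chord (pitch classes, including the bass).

F, Ab, D

The written figures ♮6 are shorthand for 6/3: the 3 is implied.
A third above F in this key is Ab.
A sixth above F in this key is Db, made natural (D) by the ♮ figure.
Together with the bass F, this spells D diminished in first inversion.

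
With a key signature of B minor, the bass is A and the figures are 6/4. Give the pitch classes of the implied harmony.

A fourth above A in this key is D.
A sixth above A in this key is F#.
Together with the bass A, this spells D major in second inversion.

A, D, F#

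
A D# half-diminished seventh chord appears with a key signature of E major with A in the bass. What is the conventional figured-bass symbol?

4/3

A is the fifth of D# half-diminished seventh, so the chord is in second inversion.
A seventh chord in second inversion is figured 6/4/3, conventionally abbreviated 4/3.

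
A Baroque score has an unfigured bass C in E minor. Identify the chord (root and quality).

C major

An unfigured bass indicates a triad in root position.
In root position the bass is the root, so the root is C.
The chord tones are C, E, G, giving C major.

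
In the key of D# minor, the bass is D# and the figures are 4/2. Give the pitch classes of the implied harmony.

D#, E#, G#, B

The written figures 4/2 are shorthand for 6/4/2: the 6 is implied.
A second above D# in this key is E#.
A fourth above D# in this key is G#.
A sixth above D# in this key is B.
Together with the bass D#, this spells E# half-diminished seventh in third inversion.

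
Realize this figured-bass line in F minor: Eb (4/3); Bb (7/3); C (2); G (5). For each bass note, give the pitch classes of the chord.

Eb (6/4/3): Eb, G, Ab, C.
Bb (7/5/3): Bb, Db, F, Ab.
C (6/4/2): C, Db, F, Ab.
G (5/3): G, Bb, Db.

Eb, G, Ab, C | Bb, Db, F, Ab | C, Db, F, Ab | G, Bb, Db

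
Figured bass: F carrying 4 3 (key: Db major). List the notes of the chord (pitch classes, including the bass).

The written figures 4 3 are shorthand for 6/4/3: the 6 is implied.
A third above F in this key is Ab.
A fourth above F in this key is Bb.
A sixth above F in this key is Db.
Together with the bass F, this spells Bb minor seventh in second inversion.

F, Ab, Bb, Db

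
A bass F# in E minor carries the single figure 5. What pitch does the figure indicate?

C

Counting 4 letter steps above F# lands on C; in E minor, that letter is C.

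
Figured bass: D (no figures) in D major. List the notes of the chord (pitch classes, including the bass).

D, F#, A

An unfigured bass implies 5/3.
A third above D in this key is F#.
A fifth above D in this key is A.
Together with the bass D, this spells D major in root position.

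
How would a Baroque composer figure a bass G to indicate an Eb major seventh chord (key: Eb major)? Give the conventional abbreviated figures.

G is the third of Eb major seventh, so the chord is in first inversion.
A seventh chord in first inversion is figured 6/5/3, conventionally abbreviated 6/5.

6/5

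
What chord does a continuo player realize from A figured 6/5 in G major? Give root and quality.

The figures 6/5 indicate a seventh chord in first inversion.
In first inversion the root lies a sixth above the bass: a sixth above A in G major is F#.
The chord tones are A, C, E, F#, giving F# half-diminished seventh.

F# half-diminished seventh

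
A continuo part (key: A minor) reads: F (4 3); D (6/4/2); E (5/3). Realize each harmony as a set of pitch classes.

F (6/4/3): F, A, B, D.
D (6/4/2): D, E, G, B.
E (5/3): E, G, B.

F, A, B, D | D, E, G, B | E, G, B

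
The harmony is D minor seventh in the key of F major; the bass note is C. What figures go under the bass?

C is the seventh of D minor seventh, so the chord is in third inversion.
A seventh chord in third inversion is figured 6/4/2, conventionally abbreviated 4/2.

4/2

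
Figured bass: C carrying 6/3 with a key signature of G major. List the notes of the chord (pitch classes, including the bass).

A third above C in this key is E.
A sixth above C in this key is A.
Together with the bass C, this spells A minor in first inversion.

C, E, A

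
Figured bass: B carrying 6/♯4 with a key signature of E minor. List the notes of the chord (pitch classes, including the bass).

B, E#, G

A fourth above B in this key is E, raised to E# by the sharp.
A sixth above B in this key is G.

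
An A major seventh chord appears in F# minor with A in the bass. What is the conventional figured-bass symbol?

A is the root of A major seventh, so the chord is in root position.
A seventh chord in root position is figured 7/5/3, conventionally abbreviated 7.

7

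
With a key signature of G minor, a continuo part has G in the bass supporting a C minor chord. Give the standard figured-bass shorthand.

6/4

G is the fifth of C minor, so the chord is in second inversion.
A triad in second inversion is figured 6/4, conventionally abbreviated 6/4.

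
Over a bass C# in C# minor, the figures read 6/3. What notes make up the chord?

A third above C# in this key is E.
A sixth above C# in this key is A.
Together with the bass C#, this spells A major in first inversion.

C#, E, A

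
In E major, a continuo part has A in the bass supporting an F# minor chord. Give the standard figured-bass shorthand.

6

A is the third of F# minor, so the chord is in first inversion.
A triad in first inversion is figured 6/3, conventionally abbreviated 6.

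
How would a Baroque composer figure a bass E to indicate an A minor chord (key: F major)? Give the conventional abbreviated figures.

6/4

E is the fifth of A minor, so the chord is in second inversion.
A triad in second inversion is figured 6/4, conventionally abbreviated 6/4.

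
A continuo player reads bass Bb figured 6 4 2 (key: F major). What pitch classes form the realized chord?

Bb, C, E, G

A second above Bb in this key is C.
A fourth above Bb in this key is E.
A sixth above Bb in this key is G.
Together with the bass Bb, this spells C dominant seventh in third inversion.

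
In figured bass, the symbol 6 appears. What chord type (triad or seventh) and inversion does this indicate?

6 is shorthand for 6/3.
Intervals of 6/3 above the bass form a triad; the bass is the third, so this is first inversion.

triad, first inversion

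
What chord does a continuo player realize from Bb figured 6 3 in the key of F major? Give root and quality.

G minor

The figures 6 3 indicate a triad in first inversion.
In first inversion the root lies a sixth above the bass: a sixth above Bb in F major is G.
The chord tones are Bb, D, G, giving G minor.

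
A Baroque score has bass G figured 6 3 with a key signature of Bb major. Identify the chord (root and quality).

The figures 6 3 indicate a triad in first inversion.
In first inversion the root lies a sixth above the bass: a sixth above G in Bb major is Eb.
The chord tones are G, Bb, Eb, giving Eb major.

Eb major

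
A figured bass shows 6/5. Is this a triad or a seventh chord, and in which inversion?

seventh chord, first inversion

6/5 is shorthand for 6/5/3.
Intervals of 6/5/3 above the bass form a seventh chord; the bass is the third, so this is first inversion.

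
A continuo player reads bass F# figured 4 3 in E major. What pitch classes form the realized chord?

The written figures 4 3 are shorthand for 6/4/3: the 6 is implied.
A third above F# in this key is A.
A fourth above F# in this key is B.
A sixth above F# in this key is D#.
Together with the bass F#, this spells B dominant seventh in second inversion.

F#, A, B, D#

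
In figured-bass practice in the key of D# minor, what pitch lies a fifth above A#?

Counting 4 letter steps above A# lands on E; in D# minor, that letter is E#.

E#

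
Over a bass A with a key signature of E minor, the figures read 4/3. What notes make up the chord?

The written figures 4/3 are shorthand for 6/4/3: the 6 is implied.
A third above A in this key is C.
A fourth above A in this key is D.
A sixth above A in this key is F#.
Together with the bass A, this spells D dominant seventh in second inversion.

A, C, D, F#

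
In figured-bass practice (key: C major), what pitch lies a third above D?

F

Counting 2 letter steps above D lands on F; in C major, that letter is F.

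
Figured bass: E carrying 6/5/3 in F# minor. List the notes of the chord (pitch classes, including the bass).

A third above E in this key is G#.
A fifth above E in this key is B.
A sixth above E in this key is C#.
Together with the bass E, this spells C# minor seventh in first inversion.

E, G#, B, C#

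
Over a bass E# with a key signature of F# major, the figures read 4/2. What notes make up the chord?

E#, F#, A#, C#

The written figures 4/2 are shorthand for 6/4/2: the 6 is implied.
A second above E# in this key is F#.
A fourth above E# in this key is A#.
A sixth above E# in this key is C#.
Together with the bass E#, this spells F# major seventh in third inversion.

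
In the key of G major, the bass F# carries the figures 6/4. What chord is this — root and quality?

The figures 6/4 indicate a triad in second inversion.
In second inversion the root lies a fourth above the bass: a fourth above F# in G major is B.
The chord tones are F#, B, D, giving B minor.

B minor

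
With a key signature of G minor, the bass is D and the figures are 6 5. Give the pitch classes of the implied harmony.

D, F, A, Bb

The written figures 6 5 are shorthand for 6/5/3: the 3 is implied.
A third above D in this key is F.
A fifth above D in this key is A.
A sixth above D in this key is Bb.
Together with the bass D, this spells Bb major seventh in first inversion.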